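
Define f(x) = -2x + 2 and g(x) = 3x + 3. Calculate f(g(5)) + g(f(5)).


-55


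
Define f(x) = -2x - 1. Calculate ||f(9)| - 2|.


17


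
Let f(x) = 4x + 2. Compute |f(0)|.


f(0) = 2
|2| = 2

2


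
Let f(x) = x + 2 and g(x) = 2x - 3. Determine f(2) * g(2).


4


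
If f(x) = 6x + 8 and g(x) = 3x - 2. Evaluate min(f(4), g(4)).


f(4) = 32
g(4) = 10
min = 10

10


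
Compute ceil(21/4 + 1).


21/4 = 5.25
5.25 + 1 = 6.25
ceil(6.25) = 7

7


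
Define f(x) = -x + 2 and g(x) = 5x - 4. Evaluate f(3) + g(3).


f(3) = -1
g(3) = 11
Sum = 10

10


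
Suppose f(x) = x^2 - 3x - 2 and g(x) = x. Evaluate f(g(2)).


g(2) = 2
f(2) = 1*(2)^2 - 3*(2) - 2 = -4

-4


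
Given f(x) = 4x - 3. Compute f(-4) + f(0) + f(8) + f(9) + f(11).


f(-4) = -19
f(0) = -3
f(8) = 29
f(9) = 33
f(11) = 41
Sum = 81

81


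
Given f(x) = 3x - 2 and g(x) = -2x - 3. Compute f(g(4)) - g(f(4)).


f(g(4)) = -35
g(f(4)) = -23
Difference = -12

-12


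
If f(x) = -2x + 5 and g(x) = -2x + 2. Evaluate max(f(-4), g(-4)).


f(-4) = 13
g(-4) = 10
max = 13

13


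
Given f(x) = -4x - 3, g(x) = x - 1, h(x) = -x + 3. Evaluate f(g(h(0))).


h(0) = 3
g(3) = 2
f(2) = -11

-11


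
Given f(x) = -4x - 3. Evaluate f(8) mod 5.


0


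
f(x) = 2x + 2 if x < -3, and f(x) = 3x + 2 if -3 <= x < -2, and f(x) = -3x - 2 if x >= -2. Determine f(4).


-14


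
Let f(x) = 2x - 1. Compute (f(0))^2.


f(0) = -1
(-1)^2 = 1

1


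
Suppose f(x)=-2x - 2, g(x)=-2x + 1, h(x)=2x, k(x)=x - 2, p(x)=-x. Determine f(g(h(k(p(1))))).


-28


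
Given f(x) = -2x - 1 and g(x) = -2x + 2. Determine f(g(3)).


g(3) = -4
f(-4) = 7

7


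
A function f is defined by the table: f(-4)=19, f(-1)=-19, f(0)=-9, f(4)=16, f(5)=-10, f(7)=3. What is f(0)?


Reading from the table at x = 0

-9


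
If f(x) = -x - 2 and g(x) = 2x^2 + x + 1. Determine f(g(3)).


-24


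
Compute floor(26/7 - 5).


26/7 = 3.7143
3.7143 - 5 = -1.2857
floor(-1.2857) = -2

-2


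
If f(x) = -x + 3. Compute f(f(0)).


0


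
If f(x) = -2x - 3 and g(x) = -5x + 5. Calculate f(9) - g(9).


f(9) = -21
g(9) = -40
Difference = 19

19


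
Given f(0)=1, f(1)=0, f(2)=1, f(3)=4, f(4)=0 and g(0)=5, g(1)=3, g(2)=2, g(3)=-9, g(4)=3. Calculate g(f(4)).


5


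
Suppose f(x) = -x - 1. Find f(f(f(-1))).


f(-1) = 0
f(0) = -1
f(-1) = 0

0


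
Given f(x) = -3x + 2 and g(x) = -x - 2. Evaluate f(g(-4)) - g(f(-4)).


f(g(-4)) = -4
g(f(-4)) = -16
Difference = 12

12


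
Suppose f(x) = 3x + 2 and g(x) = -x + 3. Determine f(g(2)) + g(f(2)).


f(g(2)) = 5
g(f(2)) = -5
Sum = 0

0


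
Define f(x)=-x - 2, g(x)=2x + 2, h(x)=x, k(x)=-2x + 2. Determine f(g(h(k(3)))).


4


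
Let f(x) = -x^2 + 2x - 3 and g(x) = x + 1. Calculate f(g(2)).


-6


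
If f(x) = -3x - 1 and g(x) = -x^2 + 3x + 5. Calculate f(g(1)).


-22


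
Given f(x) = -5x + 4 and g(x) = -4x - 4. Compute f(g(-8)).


g(-8) = 28
f(28) = -136

-136


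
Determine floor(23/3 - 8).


23/3 = 7.6667
7.6667 - 8 = -0.3333
floor(-0.3333) = -1

-1


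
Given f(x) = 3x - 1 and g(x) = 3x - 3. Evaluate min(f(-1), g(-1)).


f(-1) = -4
g(-1) = -6
min = -6

-6


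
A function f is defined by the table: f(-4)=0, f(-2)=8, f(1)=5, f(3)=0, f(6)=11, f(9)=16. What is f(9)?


Reading from the table at x = 9

16


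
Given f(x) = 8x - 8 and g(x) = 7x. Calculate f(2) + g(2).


f(2) = 8
g(2) = 14
Sum = 22

22


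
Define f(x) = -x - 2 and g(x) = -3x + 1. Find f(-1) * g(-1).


-4


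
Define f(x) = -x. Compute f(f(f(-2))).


2


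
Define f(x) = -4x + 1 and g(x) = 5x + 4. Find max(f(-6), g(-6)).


f(-6) = 25
g(-6) = -26
max = 25

25


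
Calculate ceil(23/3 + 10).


23/3 = 7.6667
7.6667 + 10 = 17.6667
ceil(17.6667) = 18

18


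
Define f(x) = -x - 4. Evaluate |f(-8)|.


f(-8) = 4
|4| = 4

4


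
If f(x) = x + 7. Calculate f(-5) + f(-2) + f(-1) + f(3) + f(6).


f(-5) = 2
f(-2) = 5
f(-1) = 6
f(3) = 10
f(6) = 13
Sum = 36

36


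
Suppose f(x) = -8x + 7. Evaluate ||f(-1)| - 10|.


f(-1) = 15
|15| = 15
|15 - 10| = 5

5


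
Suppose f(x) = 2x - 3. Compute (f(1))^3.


f(1) = -1
(-1)^3 = -1

-1


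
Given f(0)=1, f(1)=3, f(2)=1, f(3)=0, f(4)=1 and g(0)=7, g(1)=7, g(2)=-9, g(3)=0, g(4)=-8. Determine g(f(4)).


f(4) = 1
g(1) = 7

7


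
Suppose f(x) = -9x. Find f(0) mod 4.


f(0) = 0
0 mod 4 = 0

0


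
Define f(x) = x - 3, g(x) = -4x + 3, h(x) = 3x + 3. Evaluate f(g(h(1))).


h(1) = 6
g(6) = -21
f(-21) = -24

-24


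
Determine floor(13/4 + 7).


13/4 = 3.25
3.25 + 7 = 10.25
floor(10.25) = 10

10


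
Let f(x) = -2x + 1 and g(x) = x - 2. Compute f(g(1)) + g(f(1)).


f(g(1)) = 3
g(f(1)) = -3
Sum = 0

0


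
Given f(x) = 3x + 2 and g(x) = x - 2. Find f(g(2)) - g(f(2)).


f(g(2)) = 2
g(f(2)) = 6
Difference = -4

-4


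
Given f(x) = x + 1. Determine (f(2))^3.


f(2) = 3
(3)^3 = 27

27


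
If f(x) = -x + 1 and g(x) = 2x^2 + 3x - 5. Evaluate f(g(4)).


g(4) = 39
f(39) = -38

-38


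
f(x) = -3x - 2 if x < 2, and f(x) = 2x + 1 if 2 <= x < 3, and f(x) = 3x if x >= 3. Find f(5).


5 satisfies x >= 3
f(5) = 15

15


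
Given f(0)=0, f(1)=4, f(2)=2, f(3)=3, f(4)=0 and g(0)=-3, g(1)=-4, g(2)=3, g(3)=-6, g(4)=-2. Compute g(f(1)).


f(1) = 4
g(4) = -2

-2


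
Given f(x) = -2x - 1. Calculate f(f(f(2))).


f(2) = -5
f(-5) = 9
f(9) = -19

-19


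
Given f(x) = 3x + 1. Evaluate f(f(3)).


f(3) = 10
f(10) = 31

31


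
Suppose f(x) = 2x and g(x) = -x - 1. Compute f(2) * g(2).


f(2) = 4
g(2) = -3
Product = -12

-12


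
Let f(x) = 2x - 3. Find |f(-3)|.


f(-3) = -9
|-9| = 9

9


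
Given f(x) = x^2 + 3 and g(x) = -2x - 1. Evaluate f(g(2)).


g(2) = -5
f(-5) = 1*(-5)^2 + 3 = 28

28


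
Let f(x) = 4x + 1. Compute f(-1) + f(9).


f(-1) = -3
f(9) = 37
Sum = 34

34


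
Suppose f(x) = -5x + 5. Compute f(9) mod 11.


f(9) = -40
-40 mod 11 = 4

4


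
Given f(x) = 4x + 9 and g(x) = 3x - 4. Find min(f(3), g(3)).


5


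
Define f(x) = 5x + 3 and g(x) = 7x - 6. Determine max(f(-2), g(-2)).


f(-2) = -7
g(-2) = -20
max = -7

-7


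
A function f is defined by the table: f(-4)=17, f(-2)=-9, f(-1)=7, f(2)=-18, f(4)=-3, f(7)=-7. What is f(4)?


-3


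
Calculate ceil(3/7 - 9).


3/7 = 0.4286
0.4286 - 9 = -8.5714
ceil(-8.5714) = -8

-8


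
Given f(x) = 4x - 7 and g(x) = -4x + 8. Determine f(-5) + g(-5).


f(-5) = -27
g(-5) = 28
Sum = 1

1


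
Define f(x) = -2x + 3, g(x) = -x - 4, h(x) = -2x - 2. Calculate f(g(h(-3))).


19


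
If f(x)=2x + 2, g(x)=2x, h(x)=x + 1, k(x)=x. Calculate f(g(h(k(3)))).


18


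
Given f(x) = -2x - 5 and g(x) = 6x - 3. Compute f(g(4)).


g(4) = 21
f(21) = -47

-47


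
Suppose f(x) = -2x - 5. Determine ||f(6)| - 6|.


11


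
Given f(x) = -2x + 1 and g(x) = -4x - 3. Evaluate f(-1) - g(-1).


f(-1) = 3
g(-1) = 1
Difference = 2

2


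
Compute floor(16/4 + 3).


16/4 = 4
4 + 3 = 7
floor(7) = 7

7


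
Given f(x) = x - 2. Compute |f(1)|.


f(1) = -1
|-1| = 1

1


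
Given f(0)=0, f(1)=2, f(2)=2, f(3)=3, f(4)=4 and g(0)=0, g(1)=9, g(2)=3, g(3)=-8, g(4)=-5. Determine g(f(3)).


f(3) = 3
g(3) = -8

-8


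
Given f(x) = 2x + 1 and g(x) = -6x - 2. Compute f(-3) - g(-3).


f(-3) = -5
g(-3) = 16
Difference = -21

-21


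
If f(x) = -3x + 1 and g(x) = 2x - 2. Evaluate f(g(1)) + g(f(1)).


f(g(1)) = 1
g(f(1)) = -6
Sum = -5

-5


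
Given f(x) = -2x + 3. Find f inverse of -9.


Solve -2x + 3 = -9
x = (-9 - 3) / (-2) = 6

6


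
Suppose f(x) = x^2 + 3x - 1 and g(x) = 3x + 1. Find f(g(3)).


g(3) = 10
f(10) = 1*(10)^2 + 3*(10) - 1 = 129

129


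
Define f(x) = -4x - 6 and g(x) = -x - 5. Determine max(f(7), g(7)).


f(7) = -34
g(7) = -12
max = -12

-12


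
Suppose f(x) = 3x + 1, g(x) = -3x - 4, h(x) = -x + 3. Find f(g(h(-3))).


h(-3) = 6
g(6) = -22
f(-22) = -65

-65


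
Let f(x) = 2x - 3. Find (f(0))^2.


9


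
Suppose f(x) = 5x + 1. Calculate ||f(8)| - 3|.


f(8) = 41
|41| = 41
|41 - 3| = 38

38


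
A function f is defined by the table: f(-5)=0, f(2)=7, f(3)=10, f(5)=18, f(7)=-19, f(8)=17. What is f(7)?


Reading from the table at x = 7

-19


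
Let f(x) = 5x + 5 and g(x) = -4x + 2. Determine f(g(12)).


-225


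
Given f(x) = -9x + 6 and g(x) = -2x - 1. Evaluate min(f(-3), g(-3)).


5


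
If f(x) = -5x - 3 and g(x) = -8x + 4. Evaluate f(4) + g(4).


f(4) = -23
g(4) = -28
Sum = -51

-51


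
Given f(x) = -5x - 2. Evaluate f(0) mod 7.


f(0) = -2
-2 mod 7 = 5

5


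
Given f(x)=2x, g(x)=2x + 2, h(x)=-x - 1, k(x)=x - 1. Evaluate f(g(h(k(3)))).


-8


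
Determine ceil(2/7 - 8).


2/7 = 0.2857
0.2857 - 8 = -7.7143
ceil(-7.7143) = -7

-7


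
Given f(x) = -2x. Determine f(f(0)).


f(0) = 0
f(0) = 0

0


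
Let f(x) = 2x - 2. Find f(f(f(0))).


f(0) = -2
f(-2) = -6
f(-6) = -14

-14


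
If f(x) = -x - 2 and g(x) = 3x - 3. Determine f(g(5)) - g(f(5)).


f(g(5)) = -14
g(f(5)) = -24
Difference = 10

10


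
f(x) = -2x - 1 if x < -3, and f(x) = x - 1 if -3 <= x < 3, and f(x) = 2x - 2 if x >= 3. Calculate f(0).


0 satisfies -3 <= x < 3
f(0) = -1

-1


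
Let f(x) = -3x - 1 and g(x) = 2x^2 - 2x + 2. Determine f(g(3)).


g(3) = 14
f(14) = -43

-43


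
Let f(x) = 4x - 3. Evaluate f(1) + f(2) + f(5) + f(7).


48


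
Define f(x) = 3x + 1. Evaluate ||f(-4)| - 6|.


f(-4) = -11
|-11| = 11
|11 - 6| = 5

5


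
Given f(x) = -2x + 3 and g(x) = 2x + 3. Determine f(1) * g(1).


f(1) = 1
g(1) = 5
Product = 5

5


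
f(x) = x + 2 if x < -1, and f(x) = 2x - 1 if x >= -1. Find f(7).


13


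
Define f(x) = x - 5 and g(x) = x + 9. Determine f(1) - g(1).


f(1) = -4
g(1) = 10
Difference = -14

-14


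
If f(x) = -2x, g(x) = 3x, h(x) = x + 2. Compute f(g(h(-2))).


h(-2) = 0
g(0) = 0
f(0) = 0

0


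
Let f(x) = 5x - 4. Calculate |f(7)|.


f(7) = 31
|31| = 31

31


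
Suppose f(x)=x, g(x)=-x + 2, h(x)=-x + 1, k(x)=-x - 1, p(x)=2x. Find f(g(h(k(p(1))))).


p(1) = 2
k(2) = -3
h(-3) = 4
g(4) = -2
f(-2) = -2

-2


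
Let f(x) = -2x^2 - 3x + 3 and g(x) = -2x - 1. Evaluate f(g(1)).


-6


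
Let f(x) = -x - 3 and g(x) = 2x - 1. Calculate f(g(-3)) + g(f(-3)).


f(g(-3)) = 4
g(f(-3)) = -1
Sum = 3

3


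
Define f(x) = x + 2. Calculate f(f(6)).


f(6) = 8
f(8) = 10

10


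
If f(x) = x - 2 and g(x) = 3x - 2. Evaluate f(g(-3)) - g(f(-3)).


f(g(-3)) = -13
g(f(-3)) = -17
Difference = 4

4


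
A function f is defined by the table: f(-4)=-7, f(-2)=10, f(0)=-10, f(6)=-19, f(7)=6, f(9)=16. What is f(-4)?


Reading from the table at x = -4

-7


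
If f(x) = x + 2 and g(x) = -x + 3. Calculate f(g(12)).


g(12) = -9
f(-9) = -7

-7


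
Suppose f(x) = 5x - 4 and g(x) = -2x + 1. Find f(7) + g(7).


f(7) = 31
g(7) = -13
Sum = 18

18


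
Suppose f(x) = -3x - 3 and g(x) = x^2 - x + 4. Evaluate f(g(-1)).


g(-1) = 6
f(6) = -21

-21


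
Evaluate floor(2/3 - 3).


-3


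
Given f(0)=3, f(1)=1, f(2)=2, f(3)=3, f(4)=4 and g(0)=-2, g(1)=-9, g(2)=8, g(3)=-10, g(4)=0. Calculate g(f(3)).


-10


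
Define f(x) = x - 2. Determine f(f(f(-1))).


f(-1) = -3
f(-3) = -5
f(-5) = -7

-7


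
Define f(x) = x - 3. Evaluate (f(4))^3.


f(4) = 1
(1)^3 = 1

1


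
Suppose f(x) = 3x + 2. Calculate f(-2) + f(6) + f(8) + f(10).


f(-2) = -4
f(6) = 20
f(8) = 26
f(10) = 32
Sum = 74

74


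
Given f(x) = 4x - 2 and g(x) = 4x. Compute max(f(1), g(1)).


f(1) = 2
g(1) = 4
max = 4

4


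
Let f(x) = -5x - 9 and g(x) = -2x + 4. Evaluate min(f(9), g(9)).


f(9) = -54
g(9) = -14
min = -54

-54


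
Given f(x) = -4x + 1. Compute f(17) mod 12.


f(17) = -67
-67 mod 12 = 5

5


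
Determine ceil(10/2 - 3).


2


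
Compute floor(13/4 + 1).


13/4 = 3.25
3.25 + 1 = 4.25
floor(4.25) = 4

4


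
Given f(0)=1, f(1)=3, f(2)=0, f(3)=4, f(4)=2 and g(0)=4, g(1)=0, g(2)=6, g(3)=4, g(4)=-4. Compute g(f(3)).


f(3) = 4
g(4) = -4

-4


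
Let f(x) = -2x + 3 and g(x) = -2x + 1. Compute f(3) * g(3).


f(3) = -3
g(3) = -5
Product = 15

15


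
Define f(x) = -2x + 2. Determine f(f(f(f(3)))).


38


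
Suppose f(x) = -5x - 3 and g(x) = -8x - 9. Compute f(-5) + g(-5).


53


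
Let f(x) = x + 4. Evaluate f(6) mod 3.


f(6) = 10
10 mod 3 = 1

1


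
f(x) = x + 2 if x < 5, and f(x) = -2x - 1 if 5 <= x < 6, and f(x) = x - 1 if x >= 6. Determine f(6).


5


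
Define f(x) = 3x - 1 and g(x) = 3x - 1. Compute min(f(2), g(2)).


f(2) = 5
g(2) = 5
min = 5

5


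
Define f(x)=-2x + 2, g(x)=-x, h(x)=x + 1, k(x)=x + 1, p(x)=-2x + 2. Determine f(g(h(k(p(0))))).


p(0) = 2
k(2) = 3
h(3) = 4
g(4) = -4
f(-4) = 10

10


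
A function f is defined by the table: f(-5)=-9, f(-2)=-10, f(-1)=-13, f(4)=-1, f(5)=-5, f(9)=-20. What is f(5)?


Reading from the table at x = 5

-5


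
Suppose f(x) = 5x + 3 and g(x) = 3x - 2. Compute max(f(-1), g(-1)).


f(-1) = -2
g(-1) = -5
max = -2

-2


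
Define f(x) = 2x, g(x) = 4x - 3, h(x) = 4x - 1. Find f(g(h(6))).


h(6) = 23
g(23) = 89
f(89) = 178

178


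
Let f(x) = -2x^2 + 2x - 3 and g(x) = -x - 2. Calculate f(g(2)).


g(2) = -4
f(-4) = (-2)*(-4)^2 + 2*(-4) - 3 = -43

-43


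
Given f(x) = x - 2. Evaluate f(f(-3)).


-7


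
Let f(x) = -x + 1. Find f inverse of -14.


Solve -x + 1 = -14
x = (-14 - 1) / (-1) = 15

15


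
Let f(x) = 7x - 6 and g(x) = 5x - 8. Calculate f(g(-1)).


g(-1) = -13
f(-13) = -97

-97


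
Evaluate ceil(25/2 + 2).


25/2 = 12.5
12.5 + 2 = 14.5
ceil(14.5) = 15

15


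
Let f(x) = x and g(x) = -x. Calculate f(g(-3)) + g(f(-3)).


6


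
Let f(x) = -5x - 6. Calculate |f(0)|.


6


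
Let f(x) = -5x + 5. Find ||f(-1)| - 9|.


f(-1) = 10
|10| = 10
|10 - 9| = 1

1


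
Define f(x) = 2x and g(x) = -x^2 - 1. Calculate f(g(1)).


g(1) = -2
f(-2) = -4

-4


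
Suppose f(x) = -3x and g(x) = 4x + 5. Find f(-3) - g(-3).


f(-3) = 9
g(-3) = -7
Difference = 16

16


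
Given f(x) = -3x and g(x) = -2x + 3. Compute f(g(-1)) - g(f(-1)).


f(g(-1)) = -15
g(f(-1)) = -3
Difference = -12

-12


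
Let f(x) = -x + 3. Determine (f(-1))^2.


f(-1) = 4
(4)^2 = 16

16


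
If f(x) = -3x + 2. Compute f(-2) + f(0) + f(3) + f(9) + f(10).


f(-2) = 8
f(0) = 2
f(3) = -7
f(9) = -25
f(10) = -28
Sum = -50

-50


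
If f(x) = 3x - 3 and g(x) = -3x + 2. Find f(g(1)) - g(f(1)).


f(g(1)) = -6
g(f(1)) = 2
Difference = -8

-8


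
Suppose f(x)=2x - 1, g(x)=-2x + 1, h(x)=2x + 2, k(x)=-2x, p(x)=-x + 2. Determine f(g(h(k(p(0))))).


25


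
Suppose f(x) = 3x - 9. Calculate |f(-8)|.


f(-8) = -33
|-33| = 33

33


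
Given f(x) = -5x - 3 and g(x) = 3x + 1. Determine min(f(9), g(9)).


f(9) = -48
g(9) = 28
min = -48

-48


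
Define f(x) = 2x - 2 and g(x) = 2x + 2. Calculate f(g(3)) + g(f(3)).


f(g(3)) = 14
g(f(3)) = 10
Sum = 24

24


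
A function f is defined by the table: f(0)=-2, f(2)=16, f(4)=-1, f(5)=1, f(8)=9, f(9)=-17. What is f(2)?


Reading from the table at x = 2

16


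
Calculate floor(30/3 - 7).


30/3 = 10
10 - 7 = 3
floor(3) = 3

3


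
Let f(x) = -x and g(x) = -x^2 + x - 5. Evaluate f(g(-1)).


g(-1) = -7
f(-7) = 7

7


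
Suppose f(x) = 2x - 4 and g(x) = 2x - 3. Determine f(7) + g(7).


21


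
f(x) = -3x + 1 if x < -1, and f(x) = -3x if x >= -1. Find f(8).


8 satisfies x >= -1
f(8) = -24

-24


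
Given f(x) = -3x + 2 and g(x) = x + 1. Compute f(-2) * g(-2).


f(-2) = 8
g(-2) = -1
Product = -8

-8


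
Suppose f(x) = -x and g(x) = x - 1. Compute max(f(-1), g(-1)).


f(-1) = 1
g(-1) = -2
max = 1

1


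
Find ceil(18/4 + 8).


18/4 = 4.5
4.5 + 8 = 12.5
ceil(12.5) = 13

13


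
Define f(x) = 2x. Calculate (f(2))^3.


f(2) = 4
(4)^3 = 64

64


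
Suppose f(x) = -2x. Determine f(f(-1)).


f(-1) = 2
f(2) = -4

-4


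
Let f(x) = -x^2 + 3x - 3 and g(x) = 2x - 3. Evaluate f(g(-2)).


g(-2) = -7
f(-7) = (-1)*(-7)^2 + 3*(-7) - 3 = -73

-73


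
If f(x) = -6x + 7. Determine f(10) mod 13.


12


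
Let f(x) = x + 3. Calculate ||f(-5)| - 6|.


f(-5) = -2
|-2| = 2
|2 - 6| = 4

4


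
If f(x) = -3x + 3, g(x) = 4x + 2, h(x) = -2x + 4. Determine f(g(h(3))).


21


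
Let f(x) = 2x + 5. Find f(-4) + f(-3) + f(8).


f(-4) = -3
f(-3) = -1
f(8) = 21
Sum = 17

17


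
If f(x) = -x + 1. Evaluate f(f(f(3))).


f(3) = -2
f(-2) = 3
f(3) = -2

-2


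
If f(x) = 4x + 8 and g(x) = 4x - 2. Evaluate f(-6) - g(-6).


f(-6) = -16
g(-6) = -26
Difference = 10

10


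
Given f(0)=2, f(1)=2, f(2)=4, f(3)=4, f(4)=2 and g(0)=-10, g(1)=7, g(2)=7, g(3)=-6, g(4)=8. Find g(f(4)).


f(4) = 2
g(2) = 7

7


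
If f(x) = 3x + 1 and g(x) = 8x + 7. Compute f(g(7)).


g(7) = 63
f(63) = 190

190


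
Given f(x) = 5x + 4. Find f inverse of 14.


Solve 5x + 4 = 14
x = (14 - 4) / 5 = 2

2


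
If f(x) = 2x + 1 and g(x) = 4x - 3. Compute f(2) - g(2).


f(2) = 5
g(2) = 5
Difference = 0

0


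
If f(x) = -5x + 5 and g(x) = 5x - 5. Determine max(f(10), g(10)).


f(10) = -45
g(10) = 45
max = 45

45


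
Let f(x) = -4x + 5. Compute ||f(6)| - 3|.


f(6) = -19
|-19| = 19
|19 - 3| = 16

16


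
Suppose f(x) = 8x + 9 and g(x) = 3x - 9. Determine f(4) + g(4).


f(4) = 41
g(4) = 3
Sum = 44

44


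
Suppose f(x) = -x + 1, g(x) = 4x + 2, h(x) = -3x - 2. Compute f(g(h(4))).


h(4) = -14
g(-14) = -54
f(-54) = 55

55


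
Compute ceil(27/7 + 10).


14


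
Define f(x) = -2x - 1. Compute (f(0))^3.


-1


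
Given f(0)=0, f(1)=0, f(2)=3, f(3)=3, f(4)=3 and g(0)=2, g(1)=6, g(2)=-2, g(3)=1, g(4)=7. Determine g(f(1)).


f(1) = 0
g(0) = 2

2


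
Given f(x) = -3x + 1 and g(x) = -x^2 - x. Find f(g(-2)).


g(-2) = -2
f(-2) = 7

7


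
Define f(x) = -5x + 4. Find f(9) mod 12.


7


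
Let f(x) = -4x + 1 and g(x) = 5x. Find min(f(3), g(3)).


f(3) = -11
g(3) = 15
min = -11

-11


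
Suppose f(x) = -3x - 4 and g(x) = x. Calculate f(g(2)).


g(2) = 2
f(2) = -10

-10


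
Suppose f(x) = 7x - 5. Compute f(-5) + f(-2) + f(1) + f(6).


f(-5) = -40
f(-2) = -19
f(1) = 2
f(6) = 37
Sum = -20

-20


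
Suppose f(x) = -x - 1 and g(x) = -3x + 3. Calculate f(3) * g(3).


24


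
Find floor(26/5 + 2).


7


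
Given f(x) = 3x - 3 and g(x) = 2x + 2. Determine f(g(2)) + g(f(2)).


f(g(2)) = 15
g(f(2)) = 8
Sum = 23

23


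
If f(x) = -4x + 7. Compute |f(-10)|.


f(-10) = 47
|47| = 47

47


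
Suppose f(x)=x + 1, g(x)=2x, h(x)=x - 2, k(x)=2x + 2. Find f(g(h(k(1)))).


k(1) = 4
h(4) = 2
g(2) = 4
f(4) = 5

5


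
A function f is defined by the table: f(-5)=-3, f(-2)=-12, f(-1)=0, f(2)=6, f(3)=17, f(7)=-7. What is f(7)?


-7


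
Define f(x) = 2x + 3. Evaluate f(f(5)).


f(5) = 13
f(13) = 29

29


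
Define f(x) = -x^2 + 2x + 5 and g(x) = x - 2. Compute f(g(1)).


g(1) = -1
f(-1) = (-1)*(-1)^2 + 2*(-1) + 5 = 2

2


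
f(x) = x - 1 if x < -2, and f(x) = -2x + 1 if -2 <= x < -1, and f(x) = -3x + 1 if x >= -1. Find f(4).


4 satisfies x >= -1
f(4) = -11

-11


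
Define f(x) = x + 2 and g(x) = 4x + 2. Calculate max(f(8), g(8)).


f(8) = 10
g(8) = 34
max = 34

34


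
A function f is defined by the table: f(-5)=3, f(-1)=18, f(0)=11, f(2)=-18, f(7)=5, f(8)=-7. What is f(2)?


Reading from the table at x = 2

-18


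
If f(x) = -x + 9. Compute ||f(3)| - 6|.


f(3) = 6
|6| = 6
|6 - 6| = 0

0


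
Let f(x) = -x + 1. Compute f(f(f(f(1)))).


f(1) = 0
f(0) = 1
f(1) = 0
f(0) = 1

1


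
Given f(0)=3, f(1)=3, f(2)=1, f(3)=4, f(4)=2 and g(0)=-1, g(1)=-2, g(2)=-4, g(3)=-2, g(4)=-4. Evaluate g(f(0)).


f(0) = 3
g(3) = -2

-2


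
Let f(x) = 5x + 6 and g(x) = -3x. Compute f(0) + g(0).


f(0) = 6
g(0) = 0
Sum = 6

6


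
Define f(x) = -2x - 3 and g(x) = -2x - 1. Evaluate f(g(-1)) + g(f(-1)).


-4


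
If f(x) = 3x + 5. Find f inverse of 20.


Solve 3x + 5 = 20
x = (20 - 5) / 3 = 5

5


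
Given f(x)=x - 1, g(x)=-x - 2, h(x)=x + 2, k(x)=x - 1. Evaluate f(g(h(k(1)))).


k(1) = 0
h(0) = 2
g(2) = -4
f(-4) = -5

-5


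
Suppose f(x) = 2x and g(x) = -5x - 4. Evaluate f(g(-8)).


g(-8) = 36
f(36) = 72

72


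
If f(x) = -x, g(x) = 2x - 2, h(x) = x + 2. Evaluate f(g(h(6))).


h(6) = 8
g(8) = 14
f(14) = -14

-14


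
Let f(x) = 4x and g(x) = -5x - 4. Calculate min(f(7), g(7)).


f(7) = 28
g(7) = -39
min = -39

-39


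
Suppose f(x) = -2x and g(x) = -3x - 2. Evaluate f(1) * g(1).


f(1) = -2
g(1) = -5
Product = 10

10


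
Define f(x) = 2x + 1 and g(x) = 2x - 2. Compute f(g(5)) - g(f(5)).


f(g(5)) = 17
g(f(5)) = 20
Difference = -3

-3


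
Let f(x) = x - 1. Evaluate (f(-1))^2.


4


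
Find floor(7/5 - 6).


7/5 = 1.4
1.4 - 6 = -4.6
floor(-4.6) = -5

-5


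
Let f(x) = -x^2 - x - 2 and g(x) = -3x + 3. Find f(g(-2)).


g(-2) = 9
f(9) = (-1)*(9)^2 - 1*(9) - 2 = -92

-92


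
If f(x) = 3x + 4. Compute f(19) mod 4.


f(19) = 61
61 mod 4 = 1

1


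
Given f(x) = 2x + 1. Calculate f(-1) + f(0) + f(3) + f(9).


f(-1) = -1
f(0) = 1
f(3) = 7
f(9) = 19
Sum = 26

26


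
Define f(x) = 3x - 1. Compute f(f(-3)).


f(-3) = -10
f(-10) = -31

-31


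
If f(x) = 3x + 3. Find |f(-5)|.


f(-5) = -12
|-12| = 12

12


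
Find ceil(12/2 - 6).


0


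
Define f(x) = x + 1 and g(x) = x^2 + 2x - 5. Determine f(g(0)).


g(0) = -5
f(-5) = -4

-4


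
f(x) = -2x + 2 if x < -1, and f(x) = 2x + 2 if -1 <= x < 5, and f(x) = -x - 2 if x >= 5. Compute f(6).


6 satisfies x >= 5
f(6) = -8

-8


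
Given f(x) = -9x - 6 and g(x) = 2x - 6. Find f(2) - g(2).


-22


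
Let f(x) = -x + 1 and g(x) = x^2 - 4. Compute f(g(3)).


g(3) = 5
f(5) = -4

-4


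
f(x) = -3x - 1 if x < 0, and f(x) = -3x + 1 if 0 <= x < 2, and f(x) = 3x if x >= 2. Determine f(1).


-2


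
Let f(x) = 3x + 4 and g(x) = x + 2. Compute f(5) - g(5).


12


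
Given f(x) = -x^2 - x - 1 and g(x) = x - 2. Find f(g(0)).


-3


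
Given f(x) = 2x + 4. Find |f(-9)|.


14


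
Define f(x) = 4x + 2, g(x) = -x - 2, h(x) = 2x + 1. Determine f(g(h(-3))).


h(-3) = -5
g(-5) = 3
f(3) = 14

14


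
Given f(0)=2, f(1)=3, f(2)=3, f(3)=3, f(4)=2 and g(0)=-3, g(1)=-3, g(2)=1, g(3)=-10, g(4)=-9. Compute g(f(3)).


f(3) = 3
g(3) = -10

-10


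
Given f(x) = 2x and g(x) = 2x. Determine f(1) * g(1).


4


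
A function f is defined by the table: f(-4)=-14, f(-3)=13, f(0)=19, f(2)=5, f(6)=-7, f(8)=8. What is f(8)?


Reading from the table at x = 8

8


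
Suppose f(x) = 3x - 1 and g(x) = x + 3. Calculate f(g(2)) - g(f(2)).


f(g(2)) = 14
g(f(2)) = 8
Difference = 6

6


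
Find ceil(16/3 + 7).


16/3 = 5.3333
5.3333 + 7 = 12.3333
ceil(12.3333) = 13

13


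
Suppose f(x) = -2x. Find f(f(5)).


20


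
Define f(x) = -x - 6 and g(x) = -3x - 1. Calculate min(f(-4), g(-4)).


f(-4) = -2
g(-4) = 11
min = -2

-2


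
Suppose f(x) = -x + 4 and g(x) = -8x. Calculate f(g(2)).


g(2) = -16
f(-16) = 20

20


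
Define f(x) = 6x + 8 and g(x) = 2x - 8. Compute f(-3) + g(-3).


-24


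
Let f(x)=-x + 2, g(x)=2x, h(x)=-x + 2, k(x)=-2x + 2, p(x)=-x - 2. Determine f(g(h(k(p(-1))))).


p(-1) = -1
k(-1) = 4
h(4) = -2
g(-2) = -4
f(-4) = 6

6


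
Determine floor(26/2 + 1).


26/2 = 13
13 + 1 = 14
floor(14) = 14

14


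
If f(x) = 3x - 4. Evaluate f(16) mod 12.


f(16) = 44
44 mod 12 = 8

8


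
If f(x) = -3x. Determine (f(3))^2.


f(3) = -9
(-9)^2 = 81

81


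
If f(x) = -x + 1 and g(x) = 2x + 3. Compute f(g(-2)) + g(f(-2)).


f(g(-2)) = 2
g(f(-2)) = 9
Sum = 11

11


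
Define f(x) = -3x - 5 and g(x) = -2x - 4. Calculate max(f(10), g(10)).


f(10) = -35
g(10) = -24
max = -24

-24


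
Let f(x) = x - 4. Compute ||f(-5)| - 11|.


f(-5) = -9
|-9| = 9
|9 - 11| = 2

2


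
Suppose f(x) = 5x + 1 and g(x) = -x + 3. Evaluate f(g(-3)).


g(-3) = 6
f(6) = 31

31


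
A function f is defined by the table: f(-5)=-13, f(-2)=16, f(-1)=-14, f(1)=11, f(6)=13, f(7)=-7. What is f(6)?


Reading from the table at x = 6

13


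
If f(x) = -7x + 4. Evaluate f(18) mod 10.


8


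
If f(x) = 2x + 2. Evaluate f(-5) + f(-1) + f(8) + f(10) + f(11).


56


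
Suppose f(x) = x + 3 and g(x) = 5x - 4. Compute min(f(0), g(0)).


-4


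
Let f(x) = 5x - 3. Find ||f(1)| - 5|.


f(1) = 2
|2| = 2
|2 - 5| = 3

3


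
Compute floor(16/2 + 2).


16/2 = 8
8 + 2 = 10
floor(10) = 10

10


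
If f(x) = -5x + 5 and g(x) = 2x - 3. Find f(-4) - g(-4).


f(-4) = 25
g(-4) = -11
Difference = 36

36


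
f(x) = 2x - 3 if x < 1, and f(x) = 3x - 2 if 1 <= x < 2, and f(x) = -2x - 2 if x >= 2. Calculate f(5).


5 satisfies x >= 2
f(5) = -12

-12


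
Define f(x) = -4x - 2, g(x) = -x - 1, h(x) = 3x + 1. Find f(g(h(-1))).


h(-1) = -2
g(-2) = 1
f(1) = -6

-6


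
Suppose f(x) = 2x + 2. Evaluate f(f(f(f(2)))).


f(2) = 6
f(6) = 14
f(14) = 30
f(30) = 62

62


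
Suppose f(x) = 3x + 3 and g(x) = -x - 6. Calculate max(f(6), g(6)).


21


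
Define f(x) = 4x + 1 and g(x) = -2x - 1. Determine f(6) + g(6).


f(6) = 25
g(6) = -13
Sum = 12

12


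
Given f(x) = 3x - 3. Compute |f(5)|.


f(5) = 12
|12| = 12

12


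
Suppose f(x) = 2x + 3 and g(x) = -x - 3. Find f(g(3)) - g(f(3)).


3


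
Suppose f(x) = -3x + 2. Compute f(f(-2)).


f(-2) = 8
f(8) = -22

-22


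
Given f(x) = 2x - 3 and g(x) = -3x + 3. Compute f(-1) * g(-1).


-30


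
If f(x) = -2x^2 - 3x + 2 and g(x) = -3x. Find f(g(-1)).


g(-1) = 3
f(3) = (-2)*(3)^2 - 3*(3) + 2 = -25

-25


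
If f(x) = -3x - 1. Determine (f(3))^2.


f(3) = -10
(-10)^2 = 100

100


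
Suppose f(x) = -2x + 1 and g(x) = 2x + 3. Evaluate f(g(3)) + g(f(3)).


-24


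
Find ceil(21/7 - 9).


21/7 = 3
3 - 9 = -6
ceil(-6) = -6

-6


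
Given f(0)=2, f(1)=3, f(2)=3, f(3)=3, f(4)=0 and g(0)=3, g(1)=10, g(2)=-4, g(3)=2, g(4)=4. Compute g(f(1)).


f(1) = 3
g(3) = 2

2


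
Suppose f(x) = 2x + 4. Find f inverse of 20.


Solve 2x + 4 = 20
x = (20 - 4) / 2 = 8

8


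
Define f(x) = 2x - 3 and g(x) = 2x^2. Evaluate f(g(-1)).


g(-1) = 2
f(2) = 1

1


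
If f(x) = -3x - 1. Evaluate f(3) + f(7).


-32


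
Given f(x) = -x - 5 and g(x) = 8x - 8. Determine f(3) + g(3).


f(3) = -8
g(3) = 16
Sum = 8

8


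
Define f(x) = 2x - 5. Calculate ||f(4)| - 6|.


f(4) = 3
|3| = 3
|3 - 6| = 3

3


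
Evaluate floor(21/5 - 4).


21/5 = 4.2
4.2 - 4 = 0.2
floor(0.2) = 0

0


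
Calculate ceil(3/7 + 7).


3/7 = 0.4286
0.4286 + 7 = 7.4286
ceil(7.4286) = 8

8


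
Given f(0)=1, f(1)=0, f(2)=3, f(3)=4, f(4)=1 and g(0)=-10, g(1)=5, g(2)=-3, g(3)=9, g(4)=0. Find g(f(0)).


f(0) = 1
g(1) = 5

5


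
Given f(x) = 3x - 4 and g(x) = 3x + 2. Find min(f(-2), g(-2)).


f(-2) = -10
g(-2) = -4
min = -10

-10


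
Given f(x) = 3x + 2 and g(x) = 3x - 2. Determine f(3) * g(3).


77


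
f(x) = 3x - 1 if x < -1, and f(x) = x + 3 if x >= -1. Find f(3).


3 satisfies x >= -1
f(3) = 6

6


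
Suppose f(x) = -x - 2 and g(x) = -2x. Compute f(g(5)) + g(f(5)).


f(g(5)) = 8
g(f(5)) = 14
Sum = 22

22


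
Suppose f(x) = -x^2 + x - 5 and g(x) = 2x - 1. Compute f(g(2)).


-11


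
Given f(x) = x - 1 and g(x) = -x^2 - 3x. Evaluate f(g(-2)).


g(-2) = 2
f(2) = 1

1


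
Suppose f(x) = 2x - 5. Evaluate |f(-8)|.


f(-8) = -21
|-21| = 21

21


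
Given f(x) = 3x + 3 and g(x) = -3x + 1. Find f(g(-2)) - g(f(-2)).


f(g(-2)) = 24
g(f(-2)) = 10
Difference = 14

14


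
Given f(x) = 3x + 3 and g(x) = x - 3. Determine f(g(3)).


3


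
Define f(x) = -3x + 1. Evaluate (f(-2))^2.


f(-2) = 7
(7)^2 = 49

49


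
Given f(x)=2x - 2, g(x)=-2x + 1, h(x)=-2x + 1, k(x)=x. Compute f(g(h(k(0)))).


-4


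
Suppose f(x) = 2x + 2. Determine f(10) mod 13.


f(10) = 22
22 mod 13 = 9

9


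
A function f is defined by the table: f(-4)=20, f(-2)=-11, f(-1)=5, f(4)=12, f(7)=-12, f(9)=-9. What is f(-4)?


20


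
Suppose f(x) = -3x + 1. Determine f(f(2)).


f(2) = -5
f(-5) = 16

16


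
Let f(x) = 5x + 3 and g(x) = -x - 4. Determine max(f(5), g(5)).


f(5) = 28
g(5) = -9
max = 28

28


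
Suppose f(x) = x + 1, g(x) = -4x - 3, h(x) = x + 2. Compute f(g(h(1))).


h(1) = 3
g(3) = -15
f(-15) = -14

-14


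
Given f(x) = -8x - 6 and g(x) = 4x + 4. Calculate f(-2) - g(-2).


f(-2) = 10
g(-2) = -4
Difference = 14

14


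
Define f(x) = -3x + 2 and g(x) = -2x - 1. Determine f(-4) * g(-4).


98


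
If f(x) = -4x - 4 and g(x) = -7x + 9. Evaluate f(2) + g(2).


f(2) = -12
g(2) = -5
Sum = -17

-17


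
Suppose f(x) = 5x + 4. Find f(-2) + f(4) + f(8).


f(-2) = -6
f(4) = 24
f(8) = 44
Sum = 62

62


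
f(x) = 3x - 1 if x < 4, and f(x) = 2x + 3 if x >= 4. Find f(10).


10 satisfies x >= 4
f(10) = 23

23


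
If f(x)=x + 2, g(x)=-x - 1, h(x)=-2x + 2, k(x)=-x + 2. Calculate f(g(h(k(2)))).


k(2) = 0
h(0) = 2
g(2) = -3
f(-3) = -1

-1


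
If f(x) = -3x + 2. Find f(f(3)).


f(3) = -7
f(-7) = 23

23


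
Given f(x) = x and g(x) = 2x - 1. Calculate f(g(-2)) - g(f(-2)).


f(g(-2)) = -5
g(f(-2)) = -5
Difference = 0

0


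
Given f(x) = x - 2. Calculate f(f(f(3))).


f(3) = 1
f(1) = -1
f(-1) = -3

-3


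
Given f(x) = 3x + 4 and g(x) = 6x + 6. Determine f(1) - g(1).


f(1) = 7
g(1) = 12
Difference = -5

-5


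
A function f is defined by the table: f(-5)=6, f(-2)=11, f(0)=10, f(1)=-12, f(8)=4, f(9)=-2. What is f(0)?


Reading from the table at x = 0

10


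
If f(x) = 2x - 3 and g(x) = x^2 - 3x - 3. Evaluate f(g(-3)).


g(-3) = 15
f(15) = 27

27


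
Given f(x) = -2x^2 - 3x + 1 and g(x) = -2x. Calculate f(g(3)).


g(3) = -6
f(-6) = (-2)*(-6)^2 - 3*(-6) + 1 = -53

-53


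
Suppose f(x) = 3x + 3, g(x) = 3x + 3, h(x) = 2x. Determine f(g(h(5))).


h(5) = 10
g(10) = 33
f(33) = 102

102


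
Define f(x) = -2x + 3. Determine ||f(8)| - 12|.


f(8) = -13
|-13| = 13
|13 - 12| = 1

1


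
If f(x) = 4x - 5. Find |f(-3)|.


f(-3) = -17
|-17| = 17

17


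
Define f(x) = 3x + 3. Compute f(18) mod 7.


f(18) = 57
57 mod 7 = 1

1


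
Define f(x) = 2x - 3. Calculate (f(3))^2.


f(3) = 3
(3)^2 = 9

9


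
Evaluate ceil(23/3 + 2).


23/3 = 7.6667
7.6667 + 2 = 9.6667
ceil(9.6667) = 10

10


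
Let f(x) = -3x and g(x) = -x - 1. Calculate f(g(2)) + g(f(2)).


f(g(2)) = 9
g(f(2)) = 5
Sum = 14

14


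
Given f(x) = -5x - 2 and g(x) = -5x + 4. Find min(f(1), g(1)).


f(1) = -7
g(1) = -1
min = -7

-7


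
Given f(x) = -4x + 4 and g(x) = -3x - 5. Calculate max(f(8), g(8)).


-28


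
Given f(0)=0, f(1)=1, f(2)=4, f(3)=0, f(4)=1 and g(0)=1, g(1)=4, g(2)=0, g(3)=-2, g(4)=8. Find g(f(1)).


4


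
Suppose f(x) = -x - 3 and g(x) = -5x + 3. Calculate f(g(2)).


g(2) = -7
f(-7) = 4

4


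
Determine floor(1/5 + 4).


1/5 = 0.2
0.2 + 4 = 4.2
floor(4.2) = 4

4


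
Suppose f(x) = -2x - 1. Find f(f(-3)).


-11


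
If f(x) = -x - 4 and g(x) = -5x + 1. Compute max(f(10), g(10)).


-14


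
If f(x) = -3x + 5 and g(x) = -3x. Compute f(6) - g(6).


f(6) = -13
g(6) = -18
Difference = 5

5


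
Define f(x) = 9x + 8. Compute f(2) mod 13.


f(2) = 26
26 mod 13 = 0

0


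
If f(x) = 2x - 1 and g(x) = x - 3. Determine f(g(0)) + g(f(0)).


f(g(0)) = -7
g(f(0)) = -4
Sum = -11

-11


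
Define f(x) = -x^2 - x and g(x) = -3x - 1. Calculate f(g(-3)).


g(-3) = 8
f(8) = (-1)*(8)^2 - 1*(8) = -72

-72


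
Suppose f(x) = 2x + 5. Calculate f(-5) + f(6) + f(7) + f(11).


58


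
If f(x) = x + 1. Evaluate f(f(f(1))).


f(1) = 2
f(2) = 3
f(3) = 4

4


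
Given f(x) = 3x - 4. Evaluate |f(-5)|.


f(-5) = -19
|-19| = 19

19


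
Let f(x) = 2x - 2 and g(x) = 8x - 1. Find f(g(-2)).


g(-2) = -17
f(-17) = -36

-36


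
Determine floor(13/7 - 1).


0


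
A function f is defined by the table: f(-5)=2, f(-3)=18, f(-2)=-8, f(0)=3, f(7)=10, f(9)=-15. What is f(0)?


Reading from the table at x = 0

3


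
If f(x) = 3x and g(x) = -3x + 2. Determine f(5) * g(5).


f(5) = 15
g(5) = -13
Product = -195

-195


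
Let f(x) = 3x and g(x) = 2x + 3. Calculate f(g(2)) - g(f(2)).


f(g(2)) = 21
g(f(2)) = 15
Difference = 6

6


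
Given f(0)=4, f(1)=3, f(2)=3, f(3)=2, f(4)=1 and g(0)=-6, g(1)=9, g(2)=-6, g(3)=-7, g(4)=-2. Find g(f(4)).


f(4) = 1
g(1) = 9

9


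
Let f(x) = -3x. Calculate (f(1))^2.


f(1) = -3
(-3)^2 = 9

9


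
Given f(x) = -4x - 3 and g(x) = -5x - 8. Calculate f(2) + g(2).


f(2) = -11
g(2) = -18
Sum = -29

-29


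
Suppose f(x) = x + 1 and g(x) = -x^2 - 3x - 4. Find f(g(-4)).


-7


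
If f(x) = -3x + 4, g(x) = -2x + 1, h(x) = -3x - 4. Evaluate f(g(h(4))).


h(4) = -16
g(-16) = 33
f(33) = -95

-95


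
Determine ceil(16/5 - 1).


3


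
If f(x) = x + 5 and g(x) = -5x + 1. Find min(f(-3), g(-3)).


2


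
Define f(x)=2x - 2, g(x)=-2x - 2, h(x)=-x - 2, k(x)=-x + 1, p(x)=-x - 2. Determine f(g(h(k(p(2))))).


p(2) = -4
k(-4) = 5
h(5) = -7
g(-7) = 12
f(12) = 22

22


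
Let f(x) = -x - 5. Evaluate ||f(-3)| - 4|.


f(-3) = -2
|-2| = 2
|2 - 4| = 2

2


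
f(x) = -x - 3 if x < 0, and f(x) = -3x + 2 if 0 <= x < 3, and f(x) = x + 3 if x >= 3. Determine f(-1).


-1 satisfies x < 0
f(-1) = -2

-2


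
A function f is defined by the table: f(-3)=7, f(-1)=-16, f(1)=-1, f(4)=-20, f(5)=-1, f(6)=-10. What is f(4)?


-20


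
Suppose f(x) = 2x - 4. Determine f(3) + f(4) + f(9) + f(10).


f(3) = 2
f(4) = 4
f(9) = 14
f(10) = 16
Sum = 36

36


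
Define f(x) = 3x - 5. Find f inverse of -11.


Solve 3x - 5 = -11
x = (-11 + 5) / 3 = -2

-2


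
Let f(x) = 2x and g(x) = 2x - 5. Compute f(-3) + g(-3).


f(-3) = -6
g(-3) = -11
Sum = -17

-17


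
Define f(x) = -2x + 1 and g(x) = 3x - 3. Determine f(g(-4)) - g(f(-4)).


f(g(-4)) = 31
g(f(-4)) = 24
Difference = 7

7


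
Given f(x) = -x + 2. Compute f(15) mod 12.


f(15) = -13
-13 mod 12 = 11

11


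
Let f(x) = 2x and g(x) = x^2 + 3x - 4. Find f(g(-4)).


g(-4) = 0
f(0) = 0

0


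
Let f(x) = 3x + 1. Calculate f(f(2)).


f(2) = 7
f(7) = 22

22


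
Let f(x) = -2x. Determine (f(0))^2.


f(0) = 0
(0)^2 = 0

0


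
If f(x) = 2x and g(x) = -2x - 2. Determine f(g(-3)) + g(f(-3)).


f(g(-3)) = 8
g(f(-3)) = 10
Sum = 18

18


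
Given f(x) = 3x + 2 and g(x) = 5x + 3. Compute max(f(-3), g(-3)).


f(-3) = -7
g(-3) = -12
max = -7

-7


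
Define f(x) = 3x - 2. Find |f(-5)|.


17


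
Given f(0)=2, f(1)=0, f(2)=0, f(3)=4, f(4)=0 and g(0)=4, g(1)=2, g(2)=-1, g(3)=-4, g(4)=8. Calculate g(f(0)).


f(0) = 2
g(2) = -1

-1


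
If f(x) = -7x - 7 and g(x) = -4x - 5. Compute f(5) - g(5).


-17


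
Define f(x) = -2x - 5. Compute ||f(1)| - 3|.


f(1) = -7
|-7| = 7
|7 - 3| = 4

4


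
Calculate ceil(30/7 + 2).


30/7 = 4.2857
4.2857 + 2 = 6.2857
ceil(6.2857) = 7

7


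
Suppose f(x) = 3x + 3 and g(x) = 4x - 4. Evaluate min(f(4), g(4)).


f(4) = 15
g(4) = 12
min = 12

12


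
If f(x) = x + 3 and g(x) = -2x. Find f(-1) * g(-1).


f(-1) = 2
g(-1) = 2
Product = 4

4


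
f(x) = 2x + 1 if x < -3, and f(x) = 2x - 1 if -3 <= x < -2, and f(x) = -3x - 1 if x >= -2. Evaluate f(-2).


-2 satisfies x >= -2
f(-2) = 5

5


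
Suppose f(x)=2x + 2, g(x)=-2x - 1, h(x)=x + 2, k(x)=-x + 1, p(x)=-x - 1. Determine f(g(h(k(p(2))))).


p(2) = -3
k(-3) = 4
h(4) = 6
g(6) = -13
f(-13) = -24

-24


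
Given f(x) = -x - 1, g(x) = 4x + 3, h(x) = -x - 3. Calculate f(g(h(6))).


h(6) = -9
g(-9) = -33
f(-33) = 32

32


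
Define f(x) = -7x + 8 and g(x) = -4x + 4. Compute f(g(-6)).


g(-6) = 28
f(28) = -188

-188


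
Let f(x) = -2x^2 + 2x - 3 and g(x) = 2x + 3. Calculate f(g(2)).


g(2) = 7
f(7) = (-2)*(7)^2 + 2*(7) - 3 = -87

-87


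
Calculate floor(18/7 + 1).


18/7 = 2.5714
2.5714 + 1 = 3.5714
floor(3.5714) = 3

3


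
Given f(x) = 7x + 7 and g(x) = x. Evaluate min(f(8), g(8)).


f(8) = 63
g(8) = 8
min = 8

8


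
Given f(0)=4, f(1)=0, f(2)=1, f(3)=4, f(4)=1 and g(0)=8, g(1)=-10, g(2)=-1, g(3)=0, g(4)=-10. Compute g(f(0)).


f(0) = 4
g(4) = -10

-10


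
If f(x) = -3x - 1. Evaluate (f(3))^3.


f(3) = -10
(-10)^3 = -1000

-1000


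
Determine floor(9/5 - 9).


9/5 = 1.8
1.8 - 9 = -7.2
floor(-7.2) = -8

-8


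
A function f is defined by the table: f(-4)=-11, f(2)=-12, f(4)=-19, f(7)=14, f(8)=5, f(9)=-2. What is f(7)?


Reading from the table at x = 7

14


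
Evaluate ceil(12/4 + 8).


12/4 = 3
3 + 8 = 11
ceil(11) = 11

11


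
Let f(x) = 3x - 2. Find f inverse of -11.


Solve 3x - 2 = -11
x = (-11 + 2) / 3 = -3

-3


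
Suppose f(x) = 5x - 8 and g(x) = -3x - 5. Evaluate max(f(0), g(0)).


f(0) = -8
g(0) = -5
max = -5

-5


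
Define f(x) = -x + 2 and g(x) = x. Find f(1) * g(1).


f(1) = 1
g(1) = 1
Product = 1

1


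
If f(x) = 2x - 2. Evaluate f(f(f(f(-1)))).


f(-1) = -4
f(-4) = -10
f(-10) = -22
f(-22) = -46

-46


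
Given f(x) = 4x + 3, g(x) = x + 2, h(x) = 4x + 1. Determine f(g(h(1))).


h(1) = 5
g(5) = 7
f(7) = 31

31


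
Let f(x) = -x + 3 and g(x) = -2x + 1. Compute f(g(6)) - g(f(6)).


f(g(6)) = 14
g(f(6)) = 7
Difference = 7

7


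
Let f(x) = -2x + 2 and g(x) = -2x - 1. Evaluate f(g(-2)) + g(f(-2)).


f(g(-2)) = -4
g(f(-2)) = -13
Sum = -17

-17


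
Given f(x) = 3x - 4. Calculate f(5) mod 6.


f(5) = 11
11 mod 6 = 5

5


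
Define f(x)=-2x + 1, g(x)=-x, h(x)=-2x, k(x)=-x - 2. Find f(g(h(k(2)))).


k(2) = -4
h(-4) = 8
g(8) = -8
f(-8) = 17

17


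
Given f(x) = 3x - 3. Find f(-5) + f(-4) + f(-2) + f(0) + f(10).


f(-5) = -18
f(-4) = -15
f(-2) = -9
f(0) = -3
f(10) = 27
Sum = -18

-18


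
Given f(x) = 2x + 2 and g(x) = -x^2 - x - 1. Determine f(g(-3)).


g(-3) = -7
f(-7) = -12

-12


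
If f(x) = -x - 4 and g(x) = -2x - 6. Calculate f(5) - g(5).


f(5) = -9
g(5) = -16
Difference = 7

7


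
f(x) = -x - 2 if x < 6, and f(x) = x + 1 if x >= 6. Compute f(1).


1 satisfies x < 6
f(1) = -3

-3


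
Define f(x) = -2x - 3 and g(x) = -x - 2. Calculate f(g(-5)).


-9


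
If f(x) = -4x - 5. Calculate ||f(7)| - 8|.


25


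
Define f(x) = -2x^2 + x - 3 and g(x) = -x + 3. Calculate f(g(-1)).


g(-1) = 4
f(4) = (-2)*(4)^2 + 1*(4) - 3 = -31

-31
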